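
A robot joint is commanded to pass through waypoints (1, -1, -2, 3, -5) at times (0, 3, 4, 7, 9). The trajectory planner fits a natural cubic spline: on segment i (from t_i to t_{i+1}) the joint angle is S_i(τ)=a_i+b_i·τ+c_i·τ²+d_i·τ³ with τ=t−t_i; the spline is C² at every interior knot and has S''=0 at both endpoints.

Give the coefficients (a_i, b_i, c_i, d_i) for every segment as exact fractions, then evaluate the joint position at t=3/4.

  seg 0: a=1 b=-85/279 c=0 d=-101/2511
  seg 1: a=-1 b=-388/279 c=-101/279 d=70/93
  seg 2: a=-2 b=40/279 c=529/279 d=-1162/2511
  seg 3: a=3 b=-272/279 c=-211/93 d=211/558
S(3/4) = 1497/1984

Δ: Δ0=-2/3, Δ1=-1, Δ2=5/3, Δ3=-4
row 1: diag=8, rhs=-2; c'=1/8, d'=-1/4
row 2: denom=8−1·1/8=63/8; d'=(16−1·-1/4)/(63/8)=130/63
row 3: denom=10−3·8/21=62/7; d'=(-34−3·130/63)/(62/7)=-422/93
back: M3=-422/93
back: M2=130/63−8/21·-422/93=1058/279
back: M1=-1/4−1/8·1058/279=-202/279
M: M0=0, M1=-202/279, M2=1058/279, M3=-422/93, M4=0
seg 0: a=1, c=M0/2=0, d=(M1−M0)/(6·3)=-101/2511, b=Δ0−h0·(2M0+M1)/6=-85/279
seg 1: a=-1, c=M1/2=-101/279, d=(M2−M1)/(6·1)=70/93, b=Δ1−h1·(2M1+M2)/6=-388/279
seg 2: a=-2, c=M2/2=529/279, d=(M3−M2)/(6·3)=-1162/2511, b=Δ2−h2·(2M2+M3)/6=40/279
seg 3: a=3, c=M3/2=-211/93, d=(M4−M3)/(6·2)=211/558, b=Δ3−h3·(2M3+M4)/6=-272/279
t_q=3/4 → seg 0, τ=3/4; S=1+-85/279·τ+0·τ²+-101/2511·τ³=1497/1984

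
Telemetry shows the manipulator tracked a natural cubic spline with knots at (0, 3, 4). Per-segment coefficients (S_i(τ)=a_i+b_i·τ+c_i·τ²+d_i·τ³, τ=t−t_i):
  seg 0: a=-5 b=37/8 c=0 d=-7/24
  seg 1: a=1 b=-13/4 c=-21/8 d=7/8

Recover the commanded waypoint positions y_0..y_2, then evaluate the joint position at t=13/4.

y_0=-5 y_1=1 y_2=-4
S(13/4) = 19/512

y_0 = S_0(0) = a_0 = -5
y_1 = S_1(0) = a_1 = 1
y_2 = S_1(1) = -4
t_q=13/4 is in segment 1 (τ=1/4); S_1(τ)=19/512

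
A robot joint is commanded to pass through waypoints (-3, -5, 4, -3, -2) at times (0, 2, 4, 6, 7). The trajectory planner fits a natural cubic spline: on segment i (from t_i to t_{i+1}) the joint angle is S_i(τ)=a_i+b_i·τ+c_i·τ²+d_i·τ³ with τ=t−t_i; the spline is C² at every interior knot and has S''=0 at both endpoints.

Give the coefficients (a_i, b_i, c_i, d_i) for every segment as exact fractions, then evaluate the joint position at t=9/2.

  seg 0: a=-3 b=-130/41 c=0 d=89/164
  seg 1: a=-5 b=137/41 c=267/82 d=-439/328
  seg 2: a=4 b=25/82 c=-783/164 d=471/328
  seg 3: a=-3 b=-64/41 c=315/82 d=-105/82
S(9/2) = 8235/2624

Δ: Δ0=-1, Δ1=9/2, Δ2=-7/2, Δ3=1
row 1: diag=8, rhs=33; c'=1/4, d'=33/8
row 2: denom=8−2·1/4=15/2; d'=(-48−2·33/8)/(15/2)=-15/2
row 3: denom=6−2·4/15=82/15; d'=(27−2·-15/2)/(82/15)=315/41
back: M3=315/41
back: M2=-15/2−4/15·315/41=-783/82
back: M1=33/8−1/4·-783/82=267/41
M: M0=0, M1=267/41, M2=-783/82, M3=315/41, M4=0
seg 0: a=-3, c=M0/2=0, d=(M1−M0)/(6·2)=89/164, b=Δ0−h0·(2M0+M1)/6=-130/41
seg 1: a=-5, c=M1/2=267/82, d=(M2−M1)/(6·2)=-439/328, b=Δ1−h1·(2M1+M2)/6=137/41
seg 2: a=4, c=M2/2=-783/164, d=(M3−M2)/(6·2)=471/328, b=Δ2−h2·(2M2+M3)/6=25/82
seg 3: a=-3, c=M3/2=315/82, d=(M4−M3)/(6·1)=-105/82, b=Δ3−h3·(2M3+M4)/6=-64/41
t_q=9/2 → seg 2, τ=1/2; S=4+25/82·τ+-783/164·τ²+471/328·τ³=8235/2624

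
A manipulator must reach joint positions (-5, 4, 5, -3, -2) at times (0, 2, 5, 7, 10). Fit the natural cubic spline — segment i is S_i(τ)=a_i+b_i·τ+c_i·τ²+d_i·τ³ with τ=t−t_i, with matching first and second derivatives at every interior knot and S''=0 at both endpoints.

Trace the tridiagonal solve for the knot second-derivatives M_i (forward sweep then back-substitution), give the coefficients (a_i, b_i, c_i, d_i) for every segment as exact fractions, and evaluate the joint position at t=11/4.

  seg 0: a=-5 b=4403/870 c=0 d=-61/435
  seg 1: a=4 b=2939/870 c=-122/145 d=-151/2610
  seg 2: a=5 b=-1406/435 c=-79/58 d=851/1740
  seg 3: a=-3 b=-1223/435 c=228/145 d=-76/435
S(11/4) = 3863/640

Δ: Δ0=9/2, Δ1=1/3, Δ2=-4, Δ3=1/3
row 1: diag=10, rhs=-25; c'=3/10, d'=-5/2
row 2: denom=10−3·3/10=91/10; d'=(-26−3·-5/2)/(91/10)=-185/91
row 3: denom=10−2·20/91=870/91; d'=(26−2·-185/91)/(870/91)=456/145
back: M3=456/145
back: M2=-185/91−20/91·456/145=-79/29
back: M1=-5/2−3/10·-79/29=-244/145
M: M0=0, M1=-244/145, M2=-79/29, M3=456/145, M4=0
seg 0: a=-5, c=M0/2=0, d=(M1−M0)/(6·2)=-61/435, b=Δ0−h0·(2M0+M1)/6=4403/870
seg 1: a=4, c=M1/2=-122/145, d=(M2−M1)/(6·3)=-151/2610, b=Δ1−h1·(2M1+M2)/6=2939/870
seg 2: a=5, c=M2/2=-79/58, d=(M3−M2)/(6·2)=851/1740, b=Δ2−h2·(2M2+M3)/6=-1406/435
seg 3: a=-3, c=M3/2=228/145, d=(M4−M3)/(6·3)=-76/435, b=Δ3−h3·(2M3+M4)/6=-1223/435
t_q=11/4 → seg 1, τ=3/4; S=4+2939/870·τ+-122/145·τ²+-151/2610·τ³=3863/640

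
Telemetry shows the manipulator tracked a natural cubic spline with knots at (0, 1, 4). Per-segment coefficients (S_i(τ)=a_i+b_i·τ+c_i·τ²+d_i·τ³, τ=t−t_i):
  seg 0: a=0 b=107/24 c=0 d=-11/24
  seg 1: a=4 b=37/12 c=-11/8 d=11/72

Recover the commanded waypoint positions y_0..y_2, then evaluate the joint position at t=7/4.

y_0=0 y_1=4 y_2=5
S(7/4) = 2869/512

y_0 = S_0(0) = a_0 = 0
y_1 = S_1(0) = a_1 = 4
y_2 = S_1(3) = 5
t_q=7/4 is in segment 1 (τ=3/4); S_1(τ)=2869/512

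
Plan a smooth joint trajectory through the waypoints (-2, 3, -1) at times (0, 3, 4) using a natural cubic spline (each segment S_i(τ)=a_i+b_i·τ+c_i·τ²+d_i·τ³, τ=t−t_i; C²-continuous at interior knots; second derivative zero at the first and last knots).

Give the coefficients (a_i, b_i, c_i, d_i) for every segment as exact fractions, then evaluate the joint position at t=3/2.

  seg 0: a=-2 b=91/24 c=0 d=-17/72
  seg 1: a=3 b=-31/12 c=-17/8 d=17/24
S(3/2) = 185/64

Δ: Δ0=5/3, Δ1=-4
row 1: diag=8, rhs=-34; c'=1/8, d'=-17/4
back: M1=-17/4
M: M0=0, M1=-17/4, M2=0
seg 0: a=-2, c=M0/2=0, d=(M1−M0)/(6·3)=-17/72, b=Δ0−h0·(2M0+M1)/6=91/24
seg 1: a=3, c=M1/2=-17/8, d=(M2−M1)/(6·1)=17/24, b=Δ1−h1·(2M1+M2)/6=-31/12
t_q=3/2 → seg 0, τ=3/2; S=-2+91/24·τ+0·τ²+-17/72·τ³=185/64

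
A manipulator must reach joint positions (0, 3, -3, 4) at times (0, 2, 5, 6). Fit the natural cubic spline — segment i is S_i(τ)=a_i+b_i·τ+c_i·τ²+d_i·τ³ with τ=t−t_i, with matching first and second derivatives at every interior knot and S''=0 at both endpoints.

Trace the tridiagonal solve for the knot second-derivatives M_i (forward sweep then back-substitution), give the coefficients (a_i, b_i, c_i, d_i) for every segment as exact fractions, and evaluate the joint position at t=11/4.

  seg 0: a=0 b=433/142 c=0 d=-55/142
  seg 1: a=3 b=-227/142 c=-165/71 d=311/426
  seg 2: a=-3 b=296/71 c=603/142 d=-201/142
S(11/4) = 7287/9088

Δ: Δ0=3/2, Δ1=-2, Δ2=7
row 1: diag=10, rhs=-21; c'=3/10, d'=-21/10
row 2: denom=8−3·3/10=71/10; d'=(54−3·-21/10)/(71/10)=603/71
back: M2=603/71
back: M1=-21/10−3/10·603/71=-330/71
M: M0=0, M1=-330/71, M2=603/71, M3=0
seg 0: a=0, c=M0/2=0, d=(M1−M0)/(6·2)=-55/142, b=Δ0−h0·(2M0+M1)/6=433/142
seg 1: a=3, c=M1/2=-165/71, d=(M2−M1)/(6·3)=311/426, b=Δ1−h1·(2M1+M2)/6=-227/142
seg 2: a=-3, c=M2/2=603/142, d=(M3−M2)/(6·1)=-201/142, b=Δ2−h2·(2M2+M3)/6=296/71
t_q=11/4 → seg 1, τ=3/4; S=3+-227/142·τ+-165/71·τ²+311/426·τ³=7287/9088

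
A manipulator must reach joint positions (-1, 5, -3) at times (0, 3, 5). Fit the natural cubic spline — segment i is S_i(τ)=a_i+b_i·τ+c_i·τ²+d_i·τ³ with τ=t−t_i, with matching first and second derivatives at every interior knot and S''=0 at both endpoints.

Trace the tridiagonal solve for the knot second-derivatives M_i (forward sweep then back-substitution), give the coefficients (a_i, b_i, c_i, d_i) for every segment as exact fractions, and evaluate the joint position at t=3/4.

  seg 0: a=-1 b=19/5 c=0 d=-1/5
  seg 1: a=5 b=-8/5 c=-9/5 d=3/10
S(3/4) = 113/64

Δ: Δ0=2, Δ1=-4
row 1: diag=10, rhs=-36; c'=1/5, d'=-18/5
back: M1=-18/5
M: M0=0, M1=-18/5, M2=0
seg 0: a=-1, c=M0/2=0, d=(M1−M0)/(6·3)=-1/5, b=Δ0−h0·(2M0+M1)/6=19/5
seg 1: a=5, c=M1/2=-9/5, d=(M2−M1)/(6·2)=3/10, b=Δ1−h1·(2M1+M2)/6=-8/5
t_q=3/4 → seg 0, τ=3/4; S=-1+19/5·τ+0·τ²+-1/5·τ³=113/64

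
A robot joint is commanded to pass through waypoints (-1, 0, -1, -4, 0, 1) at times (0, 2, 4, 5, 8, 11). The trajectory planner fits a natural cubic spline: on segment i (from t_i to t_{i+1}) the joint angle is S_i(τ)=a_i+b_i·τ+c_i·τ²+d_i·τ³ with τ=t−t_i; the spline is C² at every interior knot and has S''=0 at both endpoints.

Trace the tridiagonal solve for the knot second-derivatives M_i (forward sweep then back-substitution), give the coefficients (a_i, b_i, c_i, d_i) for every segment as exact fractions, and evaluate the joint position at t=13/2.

  seg 0: a=-1 b=449/933 c=0 d=35/7464
  seg 1: a=0 b=1003/1866 c=35/1244 d=-2041/7464
  seg 2: a=-1 b=-2455/933 c=-1003/622 d=2321/1866
  seg 3: a=-4 b=-3965/1866 c=659/311 d=-601/1866
  seg 4: a=0 b=1766/933 c=-485/622 d=485/5598
S(13/2) = -17449/4976

Δ: Δ0=1/2, Δ1=-1/2, Δ2=-3, Δ3=4/3, Δ4=1/3
row 1: diag=8, rhs=-6; c'=1/4, d'=-3/4
row 2: denom=6−2·1/4=11/2; d'=(-15−2·-3/4)/(11/2)=-27/11
row 3: denom=8−1·2/11=86/11; d'=(26−1·-27/11)/(86/11)=313/86
row 4: denom=12−3·33/86=933/86; d'=(-6−3·313/86)/(933/86)=-485/311
back: M4=-485/311
back: M3=313/86−33/86·-485/311=1318/311
back: M2=-27/11−2/11·1318/311=-1003/311
back: M1=-3/4−1/4·-1003/311=35/622
M: M0=0, M1=35/622, M2=-1003/311, M3=1318/311, M4=-485/311, M5=0
seg 0: a=-1, c=M0/2=0, d=(M1−M0)/(6·2)=35/7464, b=Δ0−h0·(2M0+M1)/6=449/933
seg 1: a=0, c=M1/2=35/1244, d=(M2−M1)/(6·2)=-2041/7464, b=Δ1−h1·(2M1+M2)/6=1003/1866
seg 2: a=-1, c=M2/2=-1003/622, d=(M3−M2)/(6·1)=2321/1866, b=Δ2−h2·(2M2+M3)/6=-2455/933
seg 3: a=-4, c=M3/2=659/311, d=(M4−M3)/(6·3)=-601/1866, b=Δ3−h3·(2M3+M4)/6=-3965/1866
seg 4: a=0, c=M4/2=-485/622, d=(M5−M4)/(6·3)=485/5598, b=Δ4−h4·(2M4+M5)/6=1766/933
t_q=13/2 → seg 3, τ=3/2; S=-4+-3965/1866·τ+659/311·τ²+-601/1866·τ³=-17449/4976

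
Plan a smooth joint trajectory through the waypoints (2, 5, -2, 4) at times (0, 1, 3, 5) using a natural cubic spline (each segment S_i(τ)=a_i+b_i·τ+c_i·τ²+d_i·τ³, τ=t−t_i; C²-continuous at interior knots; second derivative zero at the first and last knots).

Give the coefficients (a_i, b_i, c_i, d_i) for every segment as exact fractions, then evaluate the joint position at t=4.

  seg 0: a=2 b=197/44 c=0 d=-65/44
  seg 1: a=5 b=1/22 c=-195/44 d=117/88
  seg 2: a=-2 b=-19/11 c=39/11 d=-13/22
S(4) = -17/22

Δ: Δ0=3, Δ1=-7/2, Δ2=3
row 1: diag=6, rhs=-39; c'=1/3, d'=-13/2
row 2: denom=8−2·1/3=22/3; d'=(39−2·-13/2)/(22/3)=78/11
back: M2=78/11
back: M1=-13/2−1/3·78/11=-195/22
M: M0=0, M1=-195/22, M2=78/11, M3=0
seg 0: a=2, c=M0/2=0, d=(M1−M0)/(6·1)=-65/44, b=Δ0−h0·(2M0+M1)/6=197/44
seg 1: a=5, c=M1/2=-195/44, d=(M2−M1)/(6·2)=117/88, b=Δ1−h1·(2M1+M2)/6=1/22
seg 2: a=-2, c=M2/2=39/11, d=(M3−M2)/(6·2)=-13/22, b=Δ2−h2·(2M2+M3)/6=-19/11
t_q=4 → seg 2, τ=1; S=-2+-19/11·τ+39/11·τ²+-13/22·τ³=-17/22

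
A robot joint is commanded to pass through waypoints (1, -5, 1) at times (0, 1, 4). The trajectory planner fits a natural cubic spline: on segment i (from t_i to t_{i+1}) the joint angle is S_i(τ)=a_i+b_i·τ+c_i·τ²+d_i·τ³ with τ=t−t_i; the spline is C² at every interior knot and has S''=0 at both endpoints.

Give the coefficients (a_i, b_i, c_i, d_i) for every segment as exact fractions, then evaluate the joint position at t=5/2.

Δ: Δ0=-6, Δ1=2
row 1: diag=8, rhs=48; c'=3/8, d'=6
back: M1=6
M: M0=0, M1=6, M2=0
seg 0: a=1, c=M0/2=0, d=(M1−M0)/(6·1)=1, b=Δ0−h0·(2M0+M1)/6=-7
seg 1: a=-5, c=M1/2=3, d=(M2−M1)/(6·3)=-1/3, b=Δ1−h1·(2M1+M2)/6=-4
t_q=5/2 → seg 1, τ=3/2; S=-5+-4·τ+3·τ²+-1/3·τ³=-43/8

  seg 0: a=1 b=-7 c=0 d=1
  seg 1: a=-5 b=-4 c=3 d=-1/3
S(5/2) = -43/8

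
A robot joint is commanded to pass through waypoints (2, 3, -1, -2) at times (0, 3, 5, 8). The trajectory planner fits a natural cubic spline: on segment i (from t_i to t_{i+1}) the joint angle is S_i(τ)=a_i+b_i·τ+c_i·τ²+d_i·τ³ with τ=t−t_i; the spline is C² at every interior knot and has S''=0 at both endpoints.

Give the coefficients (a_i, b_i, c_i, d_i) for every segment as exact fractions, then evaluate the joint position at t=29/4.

Δ: Δ0=1/3, Δ1=-2, Δ2=-1/3
row 1: diag=10, rhs=-14; c'=1/5, d'=-7/5
row 2: denom=10−2·1/5=48/5; d'=(10−2·-7/5)/(48/5)=4/3
back: M2=4/3
back: M1=-7/5−1/5·4/3=-5/3
M: M0=0, M1=-5/3, M2=4/3, M3=0
seg 0: a=2, c=M0/2=0, d=(M1−M0)/(6·3)=-5/54, b=Δ0−h0·(2M0+M1)/6=7/6
seg 1: a=3, c=M1/2=-5/6, d=(M2−M1)/(6·2)=1/4, b=Δ1−h1·(2M1+M2)/6=-4/3
seg 2: a=-1, c=M2/2=2/3, d=(M3−M2)/(6·3)=-2/27, b=Δ2−h2·(2M2+M3)/6=-5/3
t_q=29/4 → seg 2, τ=9/4; S=-1+-5/3·τ+2/3·τ²+-2/27·τ³=-71/32

  seg 0: a=2 b=7/6 c=0 d=-5/54
  seg 1: a=3 b=-4/3 c=-5/6 d=1/4
  seg 2: a=-1 b=-5/3 c=2/3 d=-2/27
S(29/4) = -71/32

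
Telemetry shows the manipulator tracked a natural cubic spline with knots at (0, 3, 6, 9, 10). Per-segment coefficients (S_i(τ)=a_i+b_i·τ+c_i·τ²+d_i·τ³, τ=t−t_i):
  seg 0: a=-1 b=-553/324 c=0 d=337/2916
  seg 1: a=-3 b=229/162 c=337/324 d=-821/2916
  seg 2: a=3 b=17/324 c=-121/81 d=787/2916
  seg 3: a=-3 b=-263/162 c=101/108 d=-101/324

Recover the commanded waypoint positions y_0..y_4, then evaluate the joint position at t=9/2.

y_0 = S_0(0) = a_0 = -1
y_1 = S_1(0) = a_1 = -3
y_2 = S_2(0) = a_2 = 3
y_3 = S_3(0) = a_3 = -3
y_4 = S_3(1) = -4
t_q=9/2 is in segment 1 (τ=3/2); S_1(τ)=49/96

y_0=-1 y_1=-3 y_2=3 y_3=-3 y_4=-4
S(9/2) = 49/96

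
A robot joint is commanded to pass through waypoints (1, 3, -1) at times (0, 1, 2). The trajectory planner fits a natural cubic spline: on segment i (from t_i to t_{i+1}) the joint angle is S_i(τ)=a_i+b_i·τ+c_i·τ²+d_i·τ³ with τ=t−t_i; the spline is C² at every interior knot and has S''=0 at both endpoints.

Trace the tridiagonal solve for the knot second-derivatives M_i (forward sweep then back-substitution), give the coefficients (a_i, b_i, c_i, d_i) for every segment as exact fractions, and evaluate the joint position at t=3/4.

  seg 0: a=1 b=7/2 c=0 d=-3/2
  seg 1: a=3 b=-1 c=-9/2 d=3/2
S(3/4) = 383/128

Δ: Δ0=2, Δ1=-4
row 1: diag=4, rhs=-36; c'=1/4, d'=-9
back: M1=-9
M: M0=0, M1=-9, M2=0
seg 0: a=1, c=M0/2=0, d=(M1−M0)/(6·1)=-3/2, b=Δ0−h0·(2M0+M1)/6=7/2
seg 1: a=3, c=M1/2=-9/2, d=(M2−M1)/(6·1)=3/2, b=Δ1−h1·(2M1+M2)/6=-1
t_q=3/4 → seg 0, τ=3/4; S=1+7/2·τ+0·τ²+-3/2·τ³=383/128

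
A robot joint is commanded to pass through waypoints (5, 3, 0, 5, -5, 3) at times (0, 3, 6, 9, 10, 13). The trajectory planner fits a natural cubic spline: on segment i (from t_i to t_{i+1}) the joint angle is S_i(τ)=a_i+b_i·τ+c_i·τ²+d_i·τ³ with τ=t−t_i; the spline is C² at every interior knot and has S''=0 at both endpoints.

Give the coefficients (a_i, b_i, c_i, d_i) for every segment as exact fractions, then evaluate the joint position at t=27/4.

  seg 0: a=5 b=-4/849 c=0 d=-562/7641
  seg 1: a=3 b=-1690/849 c=-562/849 d=2527/7641
  seg 2: a=0 b=2519/849 c=655/283 d=-2333/2547
  seg 3: a=5 b=-6688/849 c=-1678/283 d=3232/849
  seg 4: a=-5 b=-7060/849 c=1554/283 d=-518/849
S(27/4) = 56885/18112

Δ: Δ0=-2/3, Δ1=-1, Δ2=5/3, Δ3=-10, Δ4=8/3
row 1: diag=12, rhs=-2; c'=1/4, d'=-1/6
row 2: denom=12−3·1/4=45/4; d'=(16−3·-1/6)/(45/4)=22/15
row 3: denom=8−3·4/15=36/5; d'=(-70−3·22/15)/(36/5)=-31/3
row 4: denom=8−1·5/36=283/36; d'=(76−1·-31/3)/(283/36)=3108/283
back: M4=3108/283
back: M3=-31/3−5/36·3108/283=-3356/283
back: M2=22/15−4/15·-3356/283=1310/283
back: M1=-1/6−1/4·1310/283=-1124/849
M: M0=0, M1=-1124/849, M2=1310/283, M3=-3356/283, M4=3108/283, M5=0
seg 0: a=5, c=M0/2=0, d=(M1−M0)/(6·3)=-562/7641, b=Δ0−h0·(2M0+M1)/6=-4/849
seg 1: a=3, c=M1/2=-562/849, d=(M2−M1)/(6·3)=2527/7641, b=Δ1−h1·(2M1+M2)/6=-1690/849
seg 2: a=0, c=M2/2=655/283, d=(M3−M2)/(6·3)=-2333/2547, b=Δ2−h2·(2M2+M3)/6=2519/849
seg 3: a=5, c=M3/2=-1678/283, d=(M4−M3)/(6·1)=3232/849, b=Δ3−h3·(2M3+M4)/6=-6688/849
seg 4: a=-5, c=M4/2=1554/283, d=(M5−M4)/(6·3)=-518/849, b=Δ4−h4·(2M4+M5)/6=-7060/849
t_q=27/4 → seg 2, τ=3/4; S=0+2519/849·τ+655/283·τ²+-2333/2547·τ³=56885/18112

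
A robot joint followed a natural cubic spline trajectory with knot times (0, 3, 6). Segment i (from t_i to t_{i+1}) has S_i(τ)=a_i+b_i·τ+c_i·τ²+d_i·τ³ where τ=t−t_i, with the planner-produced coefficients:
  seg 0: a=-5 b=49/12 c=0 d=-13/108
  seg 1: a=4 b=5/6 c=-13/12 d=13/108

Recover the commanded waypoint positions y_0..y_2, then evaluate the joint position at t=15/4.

y_0=-5 y_1=4 y_2=0
S(15/4) = 1041/256

y_0 = S_0(0) = a_0 = -5
y_1 = S_1(0) = a_1 = 4
y_2 = S_1(3) = 0
t_q=15/4 is in segment 1 (τ=3/4); S_1(τ)=1041/256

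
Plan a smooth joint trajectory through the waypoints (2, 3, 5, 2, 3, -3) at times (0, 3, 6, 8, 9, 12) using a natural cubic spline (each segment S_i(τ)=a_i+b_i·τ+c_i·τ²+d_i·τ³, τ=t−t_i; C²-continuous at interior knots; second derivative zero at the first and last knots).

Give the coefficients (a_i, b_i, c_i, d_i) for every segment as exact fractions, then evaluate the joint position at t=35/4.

Δ: Δ0=1/3, Δ1=2/3, Δ2=-3/2, Δ3=1, Δ4=-2
row 1: diag=12, rhs=2; c'=1/4, d'=1/6
row 2: denom=10−3·1/4=37/4; d'=(-13−3·1/6)/(37/4)=-54/37
row 3: denom=6−2·8/37=206/37; d'=(15−2·-54/37)/(206/37)=663/206
row 4: denom=8−1·37/206=1611/206; d'=(-18−1·663/206)/(1611/206)=-1457/537
back: M4=-1457/537
back: M3=663/206−37/206·-1457/537=1990/537
back: M2=-54/37−8/37·1990/537=-1214/537
back: M1=1/6−1/4·-1214/537=131/179
M: M0=0, M1=131/179, M2=-1214/537, M3=1990/537, M4=-1457/537, M5=0
seg 0: a=2, c=M0/2=0, d=(M1−M0)/(6·3)=131/3222, b=Δ0−h0·(2M0+M1)/6=-35/1074
seg 1: a=3, c=M1/2=131/358, d=(M2−M1)/(6·3)=-1607/9666, b=Δ1−h1·(2M1+M2)/6=572/537
seg 2: a=5, c=M2/2=-607/537, d=(M3−M2)/(6·2)=89/179, b=Δ2−h2·(2M2+M3)/6=-1319/1074
seg 3: a=2, c=M3/2=995/537, d=(M4−M3)/(6·1)=-383/358, b=Δ3−h3·(2M3+M4)/6=233/1074
seg 4: a=3, c=M4/2=-1457/1074, d=(M5−M4)/(6·3)=1457/9666, b=Δ4−h4·(2M4+M5)/6=383/537
t_q=35/4 → seg 3, τ=3/4; S=2+233/1074·τ+995/537·τ²+-383/358·τ³=63091/22912

  seg 0: a=2 b=-35/1074 c=0 d=131/3222
  seg 1: a=3 b=572/537 c=131/358 d=-1607/9666
  seg 2: a=5 b=-1319/1074 c=-607/537 d=89/179
  seg 3: a=2 b=233/1074 c=995/537 d=-383/358
  seg 4: a=3 b=383/537 c=-1457/1074 d=1457/9666
S(35/4) = 63091/22912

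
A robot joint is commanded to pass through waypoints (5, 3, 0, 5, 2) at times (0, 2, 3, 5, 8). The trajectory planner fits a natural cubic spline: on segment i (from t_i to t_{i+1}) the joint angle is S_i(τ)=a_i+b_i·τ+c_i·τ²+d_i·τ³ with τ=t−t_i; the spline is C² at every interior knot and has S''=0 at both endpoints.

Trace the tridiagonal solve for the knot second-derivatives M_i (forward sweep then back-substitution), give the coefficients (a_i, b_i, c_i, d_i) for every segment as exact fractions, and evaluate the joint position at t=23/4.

  seg 0: a=5 b=11/163 c=0 d=-87/326
  seg 1: a=3 b=-511/163 c=-261/163 d=283/163
  seg 2: a=0 b=-184/163 c=588/163 d=-1169/1304
  seg 3: a=5 b=829/326 c=-1155/652 d=385/1956
S(23/4) = 250109/41728

Δ: Δ0=-1, Δ1=-3, Δ2=5/2, Δ3=-1
row 1: diag=6, rhs=-12; c'=1/6, d'=-2
row 2: denom=6−1·1/6=35/6; d'=(33−1·-2)/(35/6)=6
row 3: denom=10−2·12/35=326/35; d'=(-21−2·6)/(326/35)=-1155/326
back: M3=-1155/326
back: M2=6−12/35·-1155/326=1176/163
back: M1=-2−1/6·1176/163=-522/163
M: M0=0, M1=-522/163, M2=1176/163, M3=-1155/326, M4=0
seg 0: a=5, c=M0/2=0, d=(M1−M0)/(6·2)=-87/326, b=Δ0−h0·(2M0+M1)/6=11/163
seg 1: a=3, c=M1/2=-261/163, d=(M2−M1)/(6·1)=283/163, b=Δ1−h1·(2M1+M2)/6=-511/163
seg 2: a=0, c=M2/2=588/163, d=(M3−M2)/(6·2)=-1169/1304, b=Δ2−h2·(2M2+M3)/6=-184/163
seg 3: a=5, c=M3/2=-1155/652, d=(M4−M3)/(6·3)=385/1956, b=Δ3−h3·(2M3+M4)/6=829/326
t_q=23/4 → seg 3, τ=3/4; S=5+829/326·τ+-1155/652·τ²+385/1956·τ³=250109/41728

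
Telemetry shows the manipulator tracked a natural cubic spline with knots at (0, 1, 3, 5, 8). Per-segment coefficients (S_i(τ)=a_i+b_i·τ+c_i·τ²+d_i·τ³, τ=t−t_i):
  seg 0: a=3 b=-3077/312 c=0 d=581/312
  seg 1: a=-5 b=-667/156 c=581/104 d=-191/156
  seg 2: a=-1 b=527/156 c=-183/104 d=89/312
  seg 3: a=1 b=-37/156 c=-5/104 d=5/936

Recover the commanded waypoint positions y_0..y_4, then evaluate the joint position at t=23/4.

y_0=3 y_1=-5 y_2=-1 y_3=1 y_4=0
S(23/4) = 5307/6656

y_0 = S_0(0) = a_0 = 3
y_1 = S_1(0) = a_1 = -5
y_2 = S_2(0) = a_2 = -1
y_3 = S_3(0) = a_3 = 1
y_4 = S_3(3) = 0
t_q=23/4 is in segment 3 (τ=3/4); S_3(τ)=5307/6656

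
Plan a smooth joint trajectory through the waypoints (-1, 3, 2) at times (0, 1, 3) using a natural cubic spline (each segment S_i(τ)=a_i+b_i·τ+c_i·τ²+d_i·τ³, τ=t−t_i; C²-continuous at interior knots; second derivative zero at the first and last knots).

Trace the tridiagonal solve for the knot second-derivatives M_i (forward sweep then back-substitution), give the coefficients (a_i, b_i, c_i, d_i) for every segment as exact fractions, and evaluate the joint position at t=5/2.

Δ: Δ0=4, Δ1=-1/2
row 1: diag=6, rhs=-27; c'=1/3, d'=-9/2
back: M1=-9/2
M: M0=0, M1=-9/2, M2=0
seg 0: a=-1, c=M0/2=0, d=(M1−M0)/(6·1)=-3/4, b=Δ0−h0·(2M0+M1)/6=19/4
seg 1: a=3, c=M1/2=-9/4, d=(M2−M1)/(6·2)=3/8, b=Δ1−h1·(2M1+M2)/6=5/2
t_q=5/2 → seg 1, τ=3/2; S=3+5/2·τ+-9/4·τ²+3/8·τ³=189/64

  seg 0: a=-1 b=19/4 c=0 d=-3/4
  seg 1: a=3 b=5/2 c=-9/4 d=3/8
S(5/2) = 189/64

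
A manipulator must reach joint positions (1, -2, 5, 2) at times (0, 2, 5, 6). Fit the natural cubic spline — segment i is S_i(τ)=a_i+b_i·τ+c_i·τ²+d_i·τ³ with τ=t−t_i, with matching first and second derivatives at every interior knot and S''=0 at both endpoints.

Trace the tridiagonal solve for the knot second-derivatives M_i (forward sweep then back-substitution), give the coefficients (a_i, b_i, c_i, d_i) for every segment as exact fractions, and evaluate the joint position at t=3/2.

Δ: Δ0=-3/2, Δ1=7/3, Δ2=-3
row 1: diag=10, rhs=23; c'=3/10, d'=23/10
row 2: denom=8−3·3/10=71/10; d'=(-32−3·23/10)/(71/10)=-389/71
back: M2=-389/71
back: M1=23/10−3/10·-389/71=280/71
M: M0=0, M1=280/71, M2=-389/71, M3=0
seg 0: a=1, c=M0/2=0, d=(M1−M0)/(6·2)=70/213, b=Δ0−h0·(2M0+M1)/6=-1199/426
seg 1: a=-2, c=M1/2=140/71, d=(M2−M1)/(6·3)=-223/426, b=Δ1−h1·(2M1+M2)/6=481/426
seg 2: a=5, c=M2/2=-389/142, d=(M3−M2)/(6·1)=389/426, b=Δ2−h2·(2M2+M3)/6=-250/213
t_q=3/2 → seg 0, τ=3/2; S=1+-1199/426·τ+0·τ²+70/213·τ³=-150/71

  seg 0: a=1 b=-1199/426 c=0 d=70/213
  seg 1: a=-2 b=481/426 c=140/71 d=-223/426
  seg 2: a=5 b=-250/213 c=-389/142 d=389/426
S(3/2) = -150/71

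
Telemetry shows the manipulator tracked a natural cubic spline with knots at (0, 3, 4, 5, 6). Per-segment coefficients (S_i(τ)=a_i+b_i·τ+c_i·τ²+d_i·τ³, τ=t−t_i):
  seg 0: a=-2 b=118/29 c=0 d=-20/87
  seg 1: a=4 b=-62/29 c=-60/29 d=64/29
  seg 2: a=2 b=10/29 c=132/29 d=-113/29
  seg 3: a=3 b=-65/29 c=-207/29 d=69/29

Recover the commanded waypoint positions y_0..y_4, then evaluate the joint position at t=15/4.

y_0 = S_0(0) = a_0 = -2
y_1 = S_1(0) = a_1 = 4
y_2 = S_2(0) = a_2 = 2
y_3 = S_3(0) = a_3 = 3
y_4 = S_3(1) = -4
t_q=15/4 is in segment 1 (τ=3/4); S_1(τ)=251/116

y_0=-2 y_1=4 y_2=2 y_3=3 y_4=-4
S(15/4) = 251/116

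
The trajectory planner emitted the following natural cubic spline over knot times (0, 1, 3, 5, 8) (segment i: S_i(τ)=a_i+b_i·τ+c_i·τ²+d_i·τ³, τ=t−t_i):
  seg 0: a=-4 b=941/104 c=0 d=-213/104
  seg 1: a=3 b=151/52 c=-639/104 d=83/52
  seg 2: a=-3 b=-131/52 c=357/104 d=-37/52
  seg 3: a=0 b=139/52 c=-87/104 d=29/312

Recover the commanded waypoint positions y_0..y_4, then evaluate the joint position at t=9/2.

y_0 = S_0(0) = a_0 = -4
y_1 = S_1(0) = a_1 = 3
y_2 = S_2(0) = a_2 = -3
y_3 = S_3(0) = a_3 = 0
y_4 = S_3(3) = 3
t_q=9/2 is in segment 2 (τ=3/2); S_2(τ)=-303/208

y_0=-4 y_1=3 y_2=-3 y_3=0 y_4=3
S(9/2) = -303/208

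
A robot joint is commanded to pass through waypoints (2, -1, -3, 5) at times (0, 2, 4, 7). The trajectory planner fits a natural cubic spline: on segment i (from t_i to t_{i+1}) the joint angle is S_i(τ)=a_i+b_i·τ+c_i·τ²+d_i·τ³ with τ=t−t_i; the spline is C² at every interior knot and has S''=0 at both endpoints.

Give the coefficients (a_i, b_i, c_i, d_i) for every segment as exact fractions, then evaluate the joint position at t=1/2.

  seg 0: a=2 b=-82/57 c=0 d=-7/456
  seg 1: a=-1 b=-185/114 c=-7/76 d=23/114
  seg 2: a=-3 b=49/114 c=85/76 d=-85/684
S(1/2) = 1555/1216

Δ: Δ0=-3/2, Δ1=-1, Δ2=8/3
row 1: diag=8, rhs=3; c'=1/4, d'=3/8
row 2: denom=10−2·1/4=19/2; d'=(22−2·3/8)/(19/2)=85/38
back: M2=85/38
back: M1=3/8−1/4·85/38=-7/38
M: M0=0, M1=-7/38, M2=85/38, M3=0
seg 0: a=2, c=M0/2=0, d=(M1−M0)/(6·2)=-7/456, b=Δ0−h0·(2M0+M1)/6=-82/57
seg 1: a=-1, c=M1/2=-7/76, d=(M2−M1)/(6·2)=23/114, b=Δ1−h1·(2M1+M2)/6=-185/114
seg 2: a=-3, c=M2/2=85/76, d=(M3−M2)/(6·3)=-85/684, b=Δ2−h2·(2M2+M3)/6=49/114
t_q=1/2 → seg 0, τ=1/2; S=2+-82/57·τ+0·τ²+-7/456·τ³=1555/1216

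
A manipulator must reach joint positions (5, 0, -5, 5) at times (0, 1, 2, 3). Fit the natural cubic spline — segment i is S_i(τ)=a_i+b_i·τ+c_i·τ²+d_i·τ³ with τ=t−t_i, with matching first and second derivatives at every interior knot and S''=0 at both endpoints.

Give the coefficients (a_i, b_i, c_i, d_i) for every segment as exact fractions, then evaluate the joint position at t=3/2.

Δ: Δ0=-5, Δ1=-5, Δ2=10
row 1: diag=4, rhs=0; c'=1/4, d'=0
row 2: denom=4−1·1/4=15/4; d'=(90−1·0)/(15/4)=24
back: M2=24
back: M1=0−1/4·24=-6
M: M0=0, M1=-6, M2=24, M3=0
seg 0: a=5, c=M0/2=0, d=(M1−M0)/(6·1)=-1, b=Δ0−h0·(2M0+M1)/6=-4
seg 1: a=0, c=M1/2=-3, d=(M2−M1)/(6·1)=5, b=Δ1−h1·(2M1+M2)/6=-7
seg 2: a=-5, c=M2/2=12, d=(M3−M2)/(6·1)=-4, b=Δ2−h2·(2M2+M3)/6=2
t_q=3/2 → seg 1, τ=1/2; S=0+-7·τ+-3·τ²+5·τ³=-29/8

  seg 0: a=5 b=-4 c=0 d=-1
  seg 1: a=0 b=-7 c=-3 d=5
  seg 2: a=-5 b=2 c=12 d=-4
S(3/2) = -29/8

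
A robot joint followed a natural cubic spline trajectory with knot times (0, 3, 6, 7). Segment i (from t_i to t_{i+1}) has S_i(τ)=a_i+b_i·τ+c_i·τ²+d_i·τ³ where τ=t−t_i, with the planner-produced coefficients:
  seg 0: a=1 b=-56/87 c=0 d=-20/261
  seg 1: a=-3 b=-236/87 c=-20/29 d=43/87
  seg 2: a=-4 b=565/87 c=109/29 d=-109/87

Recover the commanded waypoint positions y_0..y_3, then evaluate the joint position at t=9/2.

y_0 = S_0(0) = a_0 = 1
y_1 = S_1(0) = a_1 = -3
y_2 = S_2(0) = a_2 = -4
y_3 = S_2(1) = 5
t_q=9/2 is in segment 1 (τ=3/2); S_1(τ)=-1613/232

y_0=1 y_1=-3 y_2=-4 y_3=5
S(9/2) = -1613/232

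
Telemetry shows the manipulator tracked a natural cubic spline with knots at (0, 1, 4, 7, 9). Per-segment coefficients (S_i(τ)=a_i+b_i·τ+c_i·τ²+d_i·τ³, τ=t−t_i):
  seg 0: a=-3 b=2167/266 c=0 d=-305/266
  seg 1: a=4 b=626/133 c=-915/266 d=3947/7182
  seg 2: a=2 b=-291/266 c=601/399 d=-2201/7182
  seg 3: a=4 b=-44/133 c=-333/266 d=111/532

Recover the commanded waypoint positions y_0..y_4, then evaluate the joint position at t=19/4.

y_0=-3 y_1=4 y_2=2 y_3=4 y_4=0
S(19/4) = 32303/17024

y_0 = S_0(0) = a_0 = -3
y_1 = S_1(0) = a_1 = 4
y_2 = S_2(0) = a_2 = 2
y_3 = S_3(0) = a_3 = 4
y_4 = S_3(2) = 0
t_q=19/4 is in segment 2 (τ=3/4); S_2(τ)=32303/17024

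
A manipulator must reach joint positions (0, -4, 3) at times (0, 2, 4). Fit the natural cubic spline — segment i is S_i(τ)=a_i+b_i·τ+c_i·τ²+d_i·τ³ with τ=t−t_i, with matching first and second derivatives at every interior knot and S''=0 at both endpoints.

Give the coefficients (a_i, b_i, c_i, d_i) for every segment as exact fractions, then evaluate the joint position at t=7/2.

Δ: Δ0=-2, Δ1=7/2
row 1: diag=8, rhs=33; c'=1/4, d'=33/8
back: M1=33/8
M: M0=0, M1=33/8, M2=0
seg 0: a=0, c=M0/2=0, d=(M1−M0)/(6·2)=11/32, b=Δ0−h0·(2M0+M1)/6=-27/8
seg 1: a=-4, c=M1/2=33/16, d=(M2−M1)/(6·2)=-11/32, b=Δ1−h1·(2M1+M2)/6=3/4
t_q=7/2 → seg 1, τ=3/2; S=-4+3/4·τ+33/16·τ²+-11/32·τ³=155/256

  seg 0: a=0 b=-27/8 c=0 d=11/32
  seg 1: a=-4 b=3/4 c=33/16 d=-11/32
S(7/2) = 155/256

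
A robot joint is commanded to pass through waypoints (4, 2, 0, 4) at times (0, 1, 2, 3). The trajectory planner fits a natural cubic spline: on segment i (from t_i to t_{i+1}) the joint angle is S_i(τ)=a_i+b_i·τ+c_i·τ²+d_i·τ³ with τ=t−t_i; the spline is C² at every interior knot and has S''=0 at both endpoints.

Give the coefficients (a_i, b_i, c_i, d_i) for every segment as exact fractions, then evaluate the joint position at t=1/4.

  seg 0: a=4 b=-8/5 c=0 d=-2/5
  seg 1: a=2 b=-14/5 c=-6/5 d=2
  seg 2: a=0 b=4/5 c=24/5 d=-8/5
S(1/4) = 115/32

Δ: Δ0=-2, Δ1=-2, Δ2=4
row 1: diag=4, rhs=0; c'=1/4, d'=0
row 2: denom=4−1·1/4=15/4; d'=(36−1·0)/(15/4)=48/5
back: M2=48/5
back: M1=0−1/4·48/5=-12/5
M: M0=0, M1=-12/5, M2=48/5, M3=0
seg 0: a=4, c=M0/2=0, d=(M1−M0)/(6·1)=-2/5, b=Δ0−h0·(2M0+M1)/6=-8/5
seg 1: a=2, c=M1/2=-6/5, d=(M2−M1)/(6·1)=2, b=Δ1−h1·(2M1+M2)/6=-14/5
seg 2: a=0, c=M2/2=24/5, d=(M3−M2)/(6·1)=-8/5, b=Δ2−h2·(2M2+M3)/6=4/5
t_q=1/4 → seg 0, τ=1/4; S=4+-8/5·τ+0·τ²+-2/5·τ³=115/32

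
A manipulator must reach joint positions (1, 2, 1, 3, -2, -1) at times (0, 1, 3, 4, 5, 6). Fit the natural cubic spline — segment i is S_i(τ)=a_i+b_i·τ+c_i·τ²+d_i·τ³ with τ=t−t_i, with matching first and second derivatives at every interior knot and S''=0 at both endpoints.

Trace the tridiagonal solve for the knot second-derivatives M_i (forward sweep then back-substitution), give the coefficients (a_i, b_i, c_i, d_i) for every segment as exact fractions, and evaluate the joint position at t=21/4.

  seg 0: a=1 b=91/57 c=0 d=-34/57
  seg 1: a=2 b=-11/57 c=-34/19 d=373/456
  seg 2: a=1 b=281/114 c=237/76 d=-43/12
  seg 3: a=3 b=-467/228 c=-145/19 d=1067/228
  seg 4: a=-2 b=-373/114 c=487/76 d=-487/228
S(21/4) = -11921/4864

Δ: Δ0=1, Δ1=-1/2, Δ2=2, Δ3=-5, Δ4=1
row 1: diag=6, rhs=-9; c'=1/3, d'=-3/2
row 2: denom=6−2·1/3=16/3; d'=(15−2·-3/2)/(16/3)=27/8
row 3: denom=4−1·3/16=61/16; d'=(-42−1·27/8)/(61/16)=-726/61
row 4: denom=4−1·16/61=228/61; d'=(36−1·-726/61)/(228/61)=487/38
back: M4=487/38
back: M3=-726/61−16/61·487/38=-290/19
back: M2=27/8−3/16·-290/19=237/38
back: M1=-3/2−1/3·237/38=-68/19
M: M0=0, M1=-68/19, M2=237/38, M3=-290/19, M4=487/38, M5=0
seg 0: a=1, c=M0/2=0, d=(M1−M0)/(6·1)=-34/57, b=Δ0−h0·(2M0+M1)/6=91/57
seg 1: a=2, c=M1/2=-34/19, d=(M2−M1)/(6·2)=373/456, b=Δ1−h1·(2M1+M2)/6=-11/57
seg 2: a=1, c=M2/2=237/76, d=(M3−M2)/(6·1)=-43/12, b=Δ2−h2·(2M2+M3)/6=281/114
seg 3: a=3, c=M3/2=-145/19, d=(M4−M3)/(6·1)=1067/228, b=Δ3−h3·(2M3+M4)/6=-467/228
seg 4: a=-2, c=M4/2=487/76, d=(M5−M4)/(6·1)=-487/228, b=Δ4−h4·(2M4+M5)/6=-373/114
t_q=21/4 → seg 4, τ=1/4; S=-2+-373/114·τ+487/76·τ²+-487/228·τ³=-11921/4864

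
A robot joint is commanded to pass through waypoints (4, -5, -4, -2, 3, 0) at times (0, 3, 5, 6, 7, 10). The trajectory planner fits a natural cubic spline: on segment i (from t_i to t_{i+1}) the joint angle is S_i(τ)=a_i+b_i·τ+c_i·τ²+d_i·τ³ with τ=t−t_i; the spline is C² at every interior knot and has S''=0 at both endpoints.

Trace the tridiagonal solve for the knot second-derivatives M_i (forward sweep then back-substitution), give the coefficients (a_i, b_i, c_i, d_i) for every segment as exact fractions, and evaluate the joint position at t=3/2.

Δ: Δ0=-3, Δ1=1/2, Δ2=2, Δ3=5, Δ4=-1
row 1: diag=10, rhs=21; c'=1/5, d'=21/10
row 2: denom=6−2·1/5=28/5; d'=(9−2·21/10)/(28/5)=6/7
row 3: denom=4−1·5/28=107/28; d'=(18−1·6/7)/(107/28)=480/107
row 4: denom=8−1·28/107=828/107; d'=(-36−1·480/107)/(828/107)=-361/69
back: M4=-361/69
back: M3=480/107−28/107·-361/69=404/69
back: M2=6/7−5/28·404/69=-13/69
back: M1=21/10−1/5·-13/69=295/138
M: M0=0, M1=295/138, M2=-13/69, M3=404/69, M4=-361/69, M5=0
seg 0: a=4, c=M0/2=0, d=(M1−M0)/(6·3)=295/2484, b=Δ0−h0·(2M0+M1)/6=-1123/276
seg 1: a=-5, c=M1/2=295/276, d=(M2−M1)/(6·2)=-107/552, b=Δ1−h1·(2M1+M2)/6=-119/138
seg 2: a=-4, c=M2/2=-13/138, d=(M3−M2)/(6·1)=139/138, b=Δ2−h2·(2M2+M3)/6=25/23
seg 3: a=-2, c=M3/2=202/69, d=(M4−M3)/(6·1)=-85/46, b=Δ3−h3·(2M3+M4)/6=541/138
seg 4: a=3, c=M4/2=-361/138, d=(M5−M4)/(6·3)=361/1242, b=Δ4−h4·(2M4+M5)/6=292/69
t_q=3/2 → seg 0, τ=3/2; S=4+-1123/276·τ+0·τ²+295/2484·τ³=-1253/736

  seg 0: a=4 b=-1123/276 c=0 d=295/2484
  seg 1: a=-5 b=-119/138 c=295/276 d=-107/552
  seg 2: a=-4 b=25/23 c=-13/138 d=139/138
  seg 3: a=-2 b=541/138 c=202/69 d=-85/46
  seg 4: a=3 b=292/69 c=-361/138 d=361/1242
S(3/2) = -1253/736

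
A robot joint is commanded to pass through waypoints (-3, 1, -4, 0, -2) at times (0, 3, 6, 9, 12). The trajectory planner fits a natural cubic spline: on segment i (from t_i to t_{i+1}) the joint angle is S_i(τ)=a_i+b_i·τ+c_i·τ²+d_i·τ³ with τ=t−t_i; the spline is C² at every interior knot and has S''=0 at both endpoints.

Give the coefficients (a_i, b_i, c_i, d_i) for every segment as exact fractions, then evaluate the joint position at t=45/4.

  seg 0: a=-3 b=401/168 c=0 d=-59/504
  seg 1: a=1 b=-65/84 c=-59/56 d=127/504
  seg 2: a=-4 b=-7/24 c=17/14 d=-113/504
  seg 3: a=0 b=79/84 c=-45/56 d=5/56
S(45/4) = -3351/3584

Δ: Δ0=4/3, Δ1=-5/3, Δ2=4/3, Δ3=-2/3
row 1: diag=12, rhs=-18; c'=1/4, d'=-3/2
row 2: denom=12−3·1/4=45/4; d'=(18−3·-3/2)/(45/4)=2
row 3: denom=12−3·4/15=56/5; d'=(-12−3·2)/(56/5)=-45/28
back: M3=-45/28
back: M2=2−4/15·-45/28=17/7
back: M1=-3/2−1/4·17/7=-59/28
M: M0=0, M1=-59/28, M2=17/7, M3=-45/28, M4=0
seg 0: a=-3, c=M0/2=0, d=(M1−M0)/(6·3)=-59/504, b=Δ0−h0·(2M0+M1)/6=401/168
seg 1: a=1, c=M1/2=-59/56, d=(M2−M1)/(6·3)=127/504, b=Δ1−h1·(2M1+M2)/6=-65/84
seg 2: a=-4, c=M2/2=17/14, d=(M3−M2)/(6·3)=-113/504, b=Δ2−h2·(2M2+M3)/6=-7/24
seg 3: a=0, c=M3/2=-45/56, d=(M4−M3)/(6·3)=5/56, b=Δ3−h3·(2M3+M4)/6=79/84
t_q=45/4 → seg 3, τ=9/4; S=0+79/84·τ+-45/56·τ²+5/56·τ³=-3351/3584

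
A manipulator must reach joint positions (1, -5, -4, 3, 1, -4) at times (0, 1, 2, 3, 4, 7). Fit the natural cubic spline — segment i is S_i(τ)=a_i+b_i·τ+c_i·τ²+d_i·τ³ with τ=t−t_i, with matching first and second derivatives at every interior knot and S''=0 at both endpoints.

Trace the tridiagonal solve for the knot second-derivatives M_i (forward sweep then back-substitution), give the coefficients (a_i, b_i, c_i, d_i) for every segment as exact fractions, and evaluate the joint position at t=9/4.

  seg 0: a=1 b=-9455/1299 c=0 d=1661/1299
  seg 1: a=-5 b=-4472/1299 c=1661/433 d=788/1299
  seg 2: a=-4 b=7858/1299 c=2449/433 d=-6112/1299
  seg 3: a=3 b=4216/1299 c=-3663/433 d=4175/1299
  seg 4: a=1 b=-5237/1299 c=512/433 d=-512/3897
S(9/4) = -15295/6928

Δ: Δ0=-6, Δ1=1, Δ2=7, Δ3=-2, Δ4=-5/3
row 1: diag=4, rhs=42; c'=1/4, d'=21/2
row 2: denom=4−1·1/4=15/4; d'=(36−1·21/2)/(15/4)=34/5
row 3: denom=4−1·4/15=56/15; d'=(-54−1·34/5)/(56/15)=-114/7
row 4: denom=8−1·15/56=433/56; d'=(2−1·-114/7)/(433/56)=1024/433
back: M4=1024/433
back: M3=-114/7−15/56·1024/433=-7326/433
back: M2=34/5−4/15·-7326/433=4898/433
back: M1=21/2−1/4·4898/433=3322/433
M: M0=0, M1=3322/433, M2=4898/433, M3=-7326/433, M4=1024/433, M5=0
seg 0: a=1, c=M0/2=0, d=(M1−M0)/(6·1)=1661/1299, b=Δ0−h0·(2M0+M1)/6=-9455/1299
seg 1: a=-5, c=M1/2=1661/433, d=(M2−M1)/(6·1)=788/1299, b=Δ1−h1·(2M1+M2)/6=-4472/1299
seg 2: a=-4, c=M2/2=2449/433, d=(M3−M2)/(6·1)=-6112/1299, b=Δ2−h2·(2M2+M3)/6=7858/1299
seg 3: a=3, c=M3/2=-3663/433, d=(M4−M3)/(6·1)=4175/1299, b=Δ3−h3·(2M3+M4)/6=4216/1299
seg 4: a=1, c=M4/2=512/433, d=(M5−M4)/(6·3)=-512/3897, b=Δ4−h4·(2M4+M5)/6=-5237/1299
t_q=9/4 → seg 2, τ=1/4; S=-4+7858/1299·τ+2449/433·τ²+-6112/1299·τ³=-15295/6928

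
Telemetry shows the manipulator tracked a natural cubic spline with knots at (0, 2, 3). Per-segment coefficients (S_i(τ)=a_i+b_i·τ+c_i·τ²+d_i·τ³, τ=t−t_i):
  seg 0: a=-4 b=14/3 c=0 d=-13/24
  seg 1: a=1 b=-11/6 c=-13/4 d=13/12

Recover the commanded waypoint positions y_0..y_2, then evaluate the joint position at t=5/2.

y_0=-4 y_1=1 y_2=-3
S(5/2) = -19/32

y_0 = S_0(0) = a_0 = -4
y_1 = S_1(0) = a_1 = 1
y_2 = S_1(1) = -3
t_q=5/2 is in segment 1 (τ=1/2); S_1(τ)=-19/32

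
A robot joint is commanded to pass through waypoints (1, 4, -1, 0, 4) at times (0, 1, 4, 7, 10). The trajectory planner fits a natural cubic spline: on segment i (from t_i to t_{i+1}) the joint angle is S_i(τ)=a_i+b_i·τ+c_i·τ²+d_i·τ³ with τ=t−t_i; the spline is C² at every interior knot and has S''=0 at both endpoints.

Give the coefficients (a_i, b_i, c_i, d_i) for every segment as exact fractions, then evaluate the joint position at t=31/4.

Δ: Δ0=3, Δ1=-5/3, Δ2=1/3, Δ3=4/3
row 1: diag=8, rhs=-28; c'=3/8, d'=-7/2
row 2: denom=12−3·3/8=87/8; d'=(12−3·-7/2)/(87/8)=60/29
row 3: denom=12−3·8/29=324/29; d'=(6−3·60/29)/(324/29)=-1/54
back: M3=-1/54
back: M2=60/29−8/29·-1/54=56/27
back: M1=-7/2−3/8·56/27=-77/18
M: M0=0, M1=-77/18, M2=56/27, M3=-1/54, M4=0
seg 0: a=1, c=M0/2=0, d=(M1−M0)/(6·1)=-77/108, b=Δ0−h0·(2M0+M1)/6=401/108
seg 1: a=4, c=M1/2=-77/36, d=(M2−M1)/(6·3)=343/972, b=Δ1−h1·(2M1+M2)/6=85/54
seg 2: a=-1, c=M2/2=28/27, d=(M3−M2)/(6·3)=-113/972, b=Δ2−h2·(2M2+M3)/6=-187/108
seg 3: a=0, c=M3/2=-1/108, d=(M4−M3)/(6·3)=1/972, b=Δ3−h3·(2M3+M4)/6=73/54
t_q=31/4 → seg 3, τ=3/4; S=0+73/54·τ+-1/108·τ²+1/972·τ³=775/768

  seg 0: a=1 b=401/108 c=0 d=-77/108
  seg 1: a=4 b=85/54 c=-77/36 d=343/972
  seg 2: a=-1 b=-187/108 c=28/27 d=-113/972
  seg 3: a=0 b=73/54 c=-1/108 d=1/972
S(31/4) = 775/768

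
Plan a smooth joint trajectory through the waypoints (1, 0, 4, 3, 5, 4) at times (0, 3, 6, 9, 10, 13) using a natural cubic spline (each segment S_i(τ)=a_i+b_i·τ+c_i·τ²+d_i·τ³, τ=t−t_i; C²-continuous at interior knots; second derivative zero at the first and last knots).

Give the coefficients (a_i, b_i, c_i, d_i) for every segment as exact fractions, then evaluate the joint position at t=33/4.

  seg 0: a=1 b=-277/283 c=0 d=548/7641
  seg 1: a=0 b=271/283 c=548/849 d=-1325/7641
  seg 2: a=4 b=42/283 c=-259/283 d=1922/7641
  seg 3: a=3 b=410/283 c=1145/849 d=-677/849
  seg 4: a=5 b=1489/849 c=-886/849 d=886/7641
S(33/4) = 23237/9056

Δ: Δ0=-1/3, Δ1=4/3, Δ2=-1/3, Δ3=2, Δ4=-1/3
row 1: diag=12, rhs=10; c'=1/4, d'=5/6
row 2: denom=12−3·1/4=45/4; d'=(-10−3·5/6)/(45/4)=-10/9
row 3: denom=8−3·4/15=36/5; d'=(14−3·-10/9)/(36/5)=65/27
row 4: denom=8−1·5/36=283/36; d'=(-14−1·65/27)/(283/36)=-1772/849
back: M4=-1772/849
back: M3=65/27−5/36·-1772/849=2290/849
back: M2=-10/9−4/15·2290/849=-518/283
back: M1=5/6−1/4·-518/283=1096/849
M: M0=0, M1=1096/849, M2=-518/283, M3=2290/849, M4=-1772/849, M5=0
seg 0: a=1, c=M0/2=0, d=(M1−M0)/(6·3)=548/7641, b=Δ0−h0·(2M0+M1)/6=-277/283
seg 1: a=0, c=M1/2=548/849, d=(M2−M1)/(6·3)=-1325/7641, b=Δ1−h1·(2M1+M2)/6=271/283
seg 2: a=4, c=M2/2=-259/283, d=(M3−M2)/(6·3)=1922/7641, b=Δ2−h2·(2M2+M3)/6=42/283
seg 3: a=3, c=M3/2=1145/849, d=(M4−M3)/(6·1)=-677/849, b=Δ3−h3·(2M3+M4)/6=410/283
seg 4: a=5, c=M4/2=-886/849, d=(M5−M4)/(6·3)=886/7641, b=Δ4−h4·(2M4+M5)/6=1489/849
t_q=33/4 → seg 2, τ=9/4; S=4+42/283·τ+-259/283·τ²+1922/7641·τ³=23237/9056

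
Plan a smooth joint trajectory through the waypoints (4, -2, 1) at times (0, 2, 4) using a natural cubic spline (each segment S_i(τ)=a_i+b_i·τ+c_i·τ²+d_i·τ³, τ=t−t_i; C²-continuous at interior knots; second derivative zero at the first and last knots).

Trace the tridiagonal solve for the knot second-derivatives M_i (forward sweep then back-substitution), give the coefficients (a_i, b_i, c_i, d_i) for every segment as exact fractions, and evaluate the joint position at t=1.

  seg 0: a=4 b=-33/8 c=0 d=9/32
  seg 1: a=-2 b=-3/4 c=27/16 d=-9/32
S(1) = 5/32

Δ: Δ0=-3, Δ1=3/2
row 1: diag=8, rhs=27; c'=1/4, d'=27/8
back: M1=27/8
M: M0=0, M1=27/8, M2=0
seg 0: a=4, c=M0/2=0, d=(M1−M0)/(6·2)=9/32, b=Δ0−h0·(2M0+M1)/6=-33/8
seg 1: a=-2, c=M1/2=27/16, d=(M2−M1)/(6·2)=-9/32, b=Δ1−h1·(2M1+M2)/6=-3/4
t_q=1 → seg 0, τ=1; S=4+-33/8·τ+0·τ²+9/32·τ³=5/32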